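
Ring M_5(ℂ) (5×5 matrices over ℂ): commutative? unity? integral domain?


Matrix multiplication is non-commutative for n ≥ 2; the identity matrix I is the unity; singular matrices give zero divisors, so not an integral domain
Commutative: No
Integral domain: No
Has unity: Yes

M_5(ℂ) (5×5 matrices over ℂ): Commutative=No, Unity=Yes


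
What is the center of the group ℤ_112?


Z(G) = {g ∈ G | gx = xg for all x ∈ G}
ℤ_112 is abelian, so Z(G) = G

Z(ℤ_112) = ℤ_112


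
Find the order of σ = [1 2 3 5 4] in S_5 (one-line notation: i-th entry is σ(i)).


Cycle decomposition: (4 5)
Cycle lengths: 2
Order = lcm(2) = 2

ord(σ) = 2


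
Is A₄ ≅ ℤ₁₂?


Comparing A₄ and ℤ₁₂:
A₄ is non-abelian, ℤ₁₂ is abelian

No, A₄ ≇ ℤ₁₂


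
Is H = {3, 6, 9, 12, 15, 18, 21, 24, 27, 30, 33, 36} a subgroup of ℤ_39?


Subgroup test for H = {3, 6, 9, 12, 15, 18, 21, 24, 27, 30, 33, 36} in (ℤ_39, +):
(1) 0 ∈ H? No
(2) Closure: for all a,b ∈ H, (a+b) mod 39 ∈ H? No  [counterexample: 3 + 36 = 0 ∉ H]
(3) Inverses: for all a ∈ H, -a mod 39 ∈ H? Yes

No, H is not a subgroup of ℤ_39


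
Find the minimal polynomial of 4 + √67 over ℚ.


Let α = 4 + √67. Then α - 4 = √67, so (α - 4)² = 67, giving α² - 8α - 51 = 0. Degree 2 and α ∉ ℚ, so this is the minimal polynomial.

Minimal polynomial: x² - 8x - 51


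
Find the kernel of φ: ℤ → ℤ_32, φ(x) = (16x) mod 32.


Kernel = preimage of identity
ker(φ) = {x ∈ ℤ : 16x ≡ 0 (mod 32)}. gcd(16,32) = 16, so 16x ≡ 0 (mod 32) ⟺ x ≡ 0 (mod 32/16 = 2). Hence ker(φ) = 2ℤ

ker(φ) = 2ℤ


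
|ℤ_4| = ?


ℤ_n has n elements.

|ℤ_4| = 4


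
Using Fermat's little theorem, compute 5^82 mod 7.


Fermat's little theorem: if p is prime and gcd(a,p)=1, then a^(p-1) ≡ 1 (mod p)
p = 7 is prime, gcd(5,7) = 1
Reduce exponent: 82 mod 6 = 4
So 5^82 ≡ 5^4 (mod 7)
5^4 mod 7 = 2

5^82 ≡ 2 (mod 7)


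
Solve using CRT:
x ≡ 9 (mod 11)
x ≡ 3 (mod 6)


m₁ = 11, m₂ = 6, gcd = 1, so CRT applies. M = m₁·m₂ = 66
Let M₁ = M/m₁ = 6, M₂ = M/m₂ = 11
Find y₁ ≡ M₁⁻¹ (mod m₁): 6⁻¹ ≡ 2 (mod 11)
Find y₂ ≡ M₂⁻¹ (mod m₂): 11⁻¹ ≡ 5 (mod 6)
x = a₁·M₁·y₁ + a₂·M₂·y₂ = 9·6·2 + 3·11·5 = 273
Reduce mod 66: x ≡ 9
Check: 9 mod 11 = 9 ✓, 9 mod 6 = 3 ✓

x ≡ 9 (mod 66)


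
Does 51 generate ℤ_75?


g generates ℤ_n iff gcd(g, n) = 1
gcd(51, 75) = 3
Since gcd = 3 ≠ 1, ⟨51⟩ has order 25 < 75, so 51 is not a generator.

No, 51 does not generate ℤ_75


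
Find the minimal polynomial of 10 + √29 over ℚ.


Let α = 10 + √29. Then α - 10 = √29, so (α - 10)² = 29, giving α² - 20α + 71 = 0. Degree 2 and α ∉ ℚ, so this is the minimal polynomial.

Minimal polynomial: x² - 20x + 71


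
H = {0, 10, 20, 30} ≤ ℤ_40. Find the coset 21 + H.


21 + H = {21 + h (mod 40) : h ∈ H}
21+0=21, 21+10=31, 21+20=1, 21+30=11
21 + H = {1, 11, 21, 31} = 1 + H

21 + H = {1, 11, 21, 31}


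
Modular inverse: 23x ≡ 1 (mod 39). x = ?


Use the extended Euclidean algorithm to write 1 = 23·s + 39·t; then s mod 39 is the inverse.
Euclidean algorithm:
  23 = 0·39 + 23
  39 = 1·23 + 16
  23 = 1·16 + 7
  16 = 2·7 + 2
  7 = 3·2 + 1
  2 = 2·1 + 0
gcd(23,39) = 1
Back-substitution gives: 23·(17) + 39·(-10) = 1
So 23⁻¹ ≡ 17 ≡ 17 (mod 39)
Check: 23 × 17 = 391 ≡ 1 (mod 39) ✓

23⁻¹ ≡ 17 (mod 39)


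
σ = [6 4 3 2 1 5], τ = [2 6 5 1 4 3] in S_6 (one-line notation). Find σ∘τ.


σ∘τ: apply τ first, then σ
1 →τ 2 →σ 4
2 →τ 6 →σ 5
3 →τ 5 →σ 1
4 →τ 1 →σ 6
5 →τ 4 →σ 2
6 →τ 3 →σ 3

σ∘τ = [4 5 1 6 2 3]


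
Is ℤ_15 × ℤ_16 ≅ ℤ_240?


Comparing ℤ_15 × ℤ_16 and ℤ_240:
gcd(15,16) = 1, so ℤ_15 × ℤ_16 ≅ ℤ_240 (CRT)

Yes, ℤ_15 × ℤ_16 ≅ ℤ_240


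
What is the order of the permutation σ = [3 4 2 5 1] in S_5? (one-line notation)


Cycle decomposition: (1 3 2 4 5)
Cycle lengths: 5
Order = lcm(5) = 5

ord(σ) = 5


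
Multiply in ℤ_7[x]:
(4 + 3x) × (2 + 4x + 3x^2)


Expand and collect like terms; reduce coefficients mod 7:
x^0: 4·2 = 8 ≡ 1 (mod 7)
x^1: 4·4 + 3·2 = 22 ≡ 1 (mod 7)
x^2: 4·3 + 3·4 = 24 ≡ 3 (mod 7)
x^3: 3·3 = 9 ≡ 2 (mod 7)
Result: 1 + x + 3x^2 + 2x^3

f · g = 1 + x + 3x^2 + 2x^3


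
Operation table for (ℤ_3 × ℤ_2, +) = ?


Elements: {(0,0), (0,1), (1,0), (1,1), (2,0), (2,1)}
Operation: componentwise addition mod (3, 2)
Entry (a, b) = ((a₁+b₁) mod 3, (a₂+b₂) mod 2)

Cayley table:
      | (0,0) | (0,1) | (1,0) | (1,1) | (2,0) | (2,1)
(0,0) | (0,0) | (0,1) | (1,0) | (1,1) | (2,0) | (2,1)
(0,1) | (0,1) | (0,0) | (1,1) | (1,0) | (2,1) | (2,0)
(1,0) | (1,0) | (1,1) | (2,0) | (2,1) | (0,0) | (0,1)
(1,1) | (1,1) | (1,0) | (2,1) | (2,0) | (0,1) | (0,0)
(2,0) | (2,0) | (2,1) | (0,0) | (0,1) | (1,0) | (1,1)
(2,1) | (2,1) | (2,0) | (0,1) | (0,0) | (1,1) | (1,0)


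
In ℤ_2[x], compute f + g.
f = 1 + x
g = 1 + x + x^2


Add coefficients mod 2:
x^0: 1 + 1 = 0 (mod 2)
x^1: 1 + 1 = 0 (mod 2)
x^2: 0 + 1 = 1 (mod 2)
Result: x^2

f + g = x^2


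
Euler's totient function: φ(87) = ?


Factor n: 87 = 3 × 29
φ(n) = n · ∏(1 - 1/p) over distinct primes p | n
φ(87) = 87 · (1 - 1/3) · (1 - 1/29) = 56

φ(87) = 56


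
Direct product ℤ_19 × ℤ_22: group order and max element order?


|ℤ_19 × ℤ_22| = 19 × 22 = 418
Max element order = lcm(19,22) = 418
Cyclic? Yes (gcd=1)

|ℤ_19×ℤ_22| = 418, max element order = 418


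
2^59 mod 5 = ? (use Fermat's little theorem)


Fermat's little theorem: if p is prime and gcd(a,p)=1, then a^(p-1) ≡ 1 (mod p)
p = 5 is prime, gcd(2,5) = 1
Reduce exponent: 59 mod 4 = 3
So 2^59 ≡ 2^3 (mod 5)
2^3 mod 5 = 3

2^59 ≡ 3 (mod 5)


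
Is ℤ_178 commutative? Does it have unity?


ℤ_178 is a commutative ring with unity 1; 178 = 2×89 is composite, so 2·89 ≡ 0 gives zero divisors (not an integral domain)
Commutative: Yes
Integral domain: No
Has unity: Yes

ℤ_178: Commutative=Yes, Unity=Yes


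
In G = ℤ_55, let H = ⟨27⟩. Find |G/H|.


|⟨27⟩| = n / gcd(27, 55) = 55 / 1 = 55
H is normal (ℤ_55 is abelian).
|G/H| = |G| / |H| = 55 / 55 = 1

|G/H| = 1


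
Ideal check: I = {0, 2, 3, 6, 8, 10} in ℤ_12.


Check ideal conditions for I = {0, 2, 3, 6, 8, 10} in ℤ_12:
(1) I is an additive subgroup? No
(2) For r ∈ ℤ_12 and a ∈ I: r·a ∈ I? No  [counterexample: r=2, a=2, r·a mod 12 = 4 ∉ I]

No, I is not an ideal of ℤ_12


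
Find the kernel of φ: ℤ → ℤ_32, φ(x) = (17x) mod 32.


Kernel = preimage of identity
ker(φ) = {x ∈ ℤ : 17x ≡ 0 (mod 32)}. gcd(17,32) = 1, so 17x ≡ 0 (mod 32) ⟺ x ≡ 0 (mod 32/1 = 32). Hence ker(φ) = 32ℤ

ker(φ) = 32ℤ


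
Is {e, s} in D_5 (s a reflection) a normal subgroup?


H = {e, s} in D_5 (s a reflection)
r·s·r⁻¹ = sr⁻² ≠ s for n ≥ 3, so {e, s} is not closed under conjugation

No, not a normal subgroup


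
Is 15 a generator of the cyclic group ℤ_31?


g generates ℤ_n iff gcd(g, n) = 1
gcd(15, 31) = 1
Since gcd = 1, 15 is a generator.

Yes, 15 generates ℤ_31


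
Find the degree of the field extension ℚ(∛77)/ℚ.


∛77 has minimal polynomial x³ - 77 (irreducible over ℚ since 77 is not a perfect cube)

[ℚ(∛77)/ℚ] = 3


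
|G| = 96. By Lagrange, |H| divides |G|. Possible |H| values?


Lagrange's theorem: |H| divides |G|
|G| = 96
Divisors of 96: 1, 2, 3, 4, 6, 8, 12, 16, 24, 32, 48, 96

Possible subgroup orders: {1, 2, 3, 4, 6, 8, 12, 16, 24, 32, 48, 96}


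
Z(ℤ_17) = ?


Z(G) = {g ∈ G | gx = xg for all x ∈ G}
ℤ_17 is abelian, so Z(G) = G

Z(ℤ_17) = ℤ_17


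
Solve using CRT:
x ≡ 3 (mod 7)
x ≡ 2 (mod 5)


m₁ = 7, m₂ = 5, gcd = 1, so CRT applies. M = m₁·m₂ = 35
Let M₁ = M/m₁ = 5, M₂ = M/m₂ = 7
Find y₁ ≡ M₁⁻¹ (mod m₁): 5⁻¹ ≡ 3 (mod 7)
Find y₂ ≡ M₂⁻¹ (mod m₂): 7⁻¹ ≡ 3 (mod 5)
x = a₁·M₁·y₁ + a₂·M₂·y₂ = 3·5·3 + 2·7·3 = 87
Reduce mod 35: x ≡ 17
Check: 17 mod 7 = 3 ✓, 17 mod 5 = 2 ✓

x ≡ 17 (mod 35)


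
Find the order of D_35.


|D_n| = 2n (n rotations and n reflections)
|D_35| = 2×35 = 70

|D_35| = 70


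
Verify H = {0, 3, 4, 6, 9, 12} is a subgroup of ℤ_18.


Subgroup test for H = {0, 3, 4, 6, 9, 12} in (ℤ_18, +):
(1) 0 ∈ H? Yes
(2) Closure: for all a,b ∈ H, (a+b) mod 18 ∈ H? No  [counterexample: 3 + 4 = 7 ∉ H]
(3) Inverses: for all a ∈ H, -a mod 18 ∈ H? No

No, H is not a subgroup of ℤ_18


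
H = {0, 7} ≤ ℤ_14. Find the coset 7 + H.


7 + H = {7 + h (mod 14) : h ∈ H}
7+0=7, 7+7=0
7 + H = {0, 7} = 0 + H

7 + H = {0, 7}


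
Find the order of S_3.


|S_n| = n! (number of permutations of n symbols)
|S_3| = 3! = 6

|S_3| = 6


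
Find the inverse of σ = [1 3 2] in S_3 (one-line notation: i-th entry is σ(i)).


To find σ⁻¹, swap domain and range:
σ(1) = 1 → σ⁻¹(1) = 1
σ(2) = 3 → σ⁻¹(3) = 2
σ(3) = 2 → σ⁻¹(2) = 3

σ⁻¹ = [1 3 2]


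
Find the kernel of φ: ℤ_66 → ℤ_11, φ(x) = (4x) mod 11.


Kernel = preimage of identity
ker(φ) = {x ∈ ℤ_66 : 4x ≡ 0 (mod 11)}. Since 11 | 66, φ is well-defined. The kernel is the cyclic subgroup ⟨11⟩ of ℤ_66 (order 6), i.e. {0, 11, 22, 33, 44, 55}

ker(φ) = {0, 11, 22, 33, 44, 55}


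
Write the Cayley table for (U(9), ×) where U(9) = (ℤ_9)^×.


Elements: {1, 2, 4, 5, 7, 8}
Operation: multiplication mod 9
Entry (a, b) = (a × b) mod 9

Cayley table:
  | 1 | 2 | 4 | 5 | 7 | 8
1 | 1 | 2 | 4 | 5 | 7 | 8
2 | 2 | 4 | 8 | 1 | 5 | 7
4 | 4 | 8 | 7 | 2 | 1 | 5
5 | 5 | 1 | 2 | 7 | 8 | 4
7 | 7 | 5 | 1 | 8 | 4 | 2
8 | 8 | 7 | 5 | 4 | 2 | 1


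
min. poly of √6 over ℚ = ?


√6 satisfies x² - 6 = 0, irreducible over ℚ since 6 is squarefree

Minimal polynomial: x² - 6


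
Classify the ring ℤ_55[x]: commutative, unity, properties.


ℤ_55 has zero divisors (5·11 ≡ 0), and these lift to constant zero divisors in ℤ_55[x]; so not an integral domain
Commutative: Yes
Integral domain: No
Has unity: Yes

ℤ_55[x]: Commutative=Yes, Unity=Yes


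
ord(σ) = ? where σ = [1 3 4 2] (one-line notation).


Cycle decomposition: (2 3 4)
Cycle lengths: 3
Order = lcm(3) = 3

ord(σ) = 3


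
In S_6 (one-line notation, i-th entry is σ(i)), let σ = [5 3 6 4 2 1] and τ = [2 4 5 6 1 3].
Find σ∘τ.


σ∘τ: apply τ first, then σ
1 →τ 2 →σ 3
2 →τ 4 →σ 4
3 →τ 5 →σ 2
4 →τ 6 →σ 1
5 →τ 1 →σ 5
6 →τ 3 →σ 6

σ∘τ = [3 4 2 1 5 6]


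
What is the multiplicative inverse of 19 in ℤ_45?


Use the extended Euclidean algorithm to write 1 = 19·s + 45·t; then s mod 45 is the inverse.
Euclidean algorithm:
  19 = 0·45 + 19
  45 = 2·19 + 7
  19 = 2·7 + 5
  7 = 1·5 + 2
  5 = 2·2 + 1
  2 = 2·1 + 0
gcd(19,45) = 1
Back-substitution gives: 19·(19) + 45·(-8) = 1
So 19⁻¹ ≡ 19 ≡ 19 (mod 45)
Check: 19 × 19 = 361 ≡ 1 (mod 45) ✓

19⁻¹ ≡ 19 (mod 45)


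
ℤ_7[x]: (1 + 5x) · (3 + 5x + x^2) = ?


Expand and collect like terms; reduce coefficients mod 7:
x^0: 1·3 = 3 ≡ 3 (mod 7)
x^1: 1·5 + 5·3 = 20 ≡ 6 (mod 7)
x^2: 1·1 + 5·5 = 26 ≡ 5 (mod 7)
x^3: 5·1 = 5 ≡ 5 (mod 7)
Result: 3 + 6x + 5x^2 + 5x^3

f · g = 3 + 6x + 5x^2 + 5x^3


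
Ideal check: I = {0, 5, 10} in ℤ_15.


Check ideal conditions for I = {0, 5, 10} in ℤ_15:
(1) I is an additive subgroup? Yes
(2) For r ∈ ℤ_15 and a ∈ I: r·a ∈ I? Yes

Yes, I is an ideal of ℤ_15


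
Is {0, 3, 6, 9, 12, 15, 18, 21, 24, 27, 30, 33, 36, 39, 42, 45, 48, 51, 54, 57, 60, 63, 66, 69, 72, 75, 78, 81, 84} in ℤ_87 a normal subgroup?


H = {0, 3, 6, 9, 12, 15, 18, 21, 24, 27, 30, 33, 36, 39, 42, 45, 48, 51, 54, 57, 60, 63, 66, 69, 72, 75, 78, 81, 84} in ℤ_87
ℤ_87 is abelian; every subgroup of an abelian group is normal

Yes, normal subgroup


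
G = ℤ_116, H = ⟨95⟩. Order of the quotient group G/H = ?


|⟨95⟩| = n / gcd(95, 116) = 116 / 1 = 116
H is normal (ℤ_116 is abelian).
|G/H| = |G| / |H| = 116 / 116 = 1

|G/H| = 1


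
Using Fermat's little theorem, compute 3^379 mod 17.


Fermat's little theorem: if p is prime and gcd(a,p)=1, then a^(p-1) ≡ 1 (mod p)
p = 17 is prime, gcd(3,17) = 1
Reduce exponent: 379 mod 16 = 11
So 3^379 ≡ 3^11 (mod 17)
3^11 mod 17 = 7

3^379 ≡ 7 (mod 17)


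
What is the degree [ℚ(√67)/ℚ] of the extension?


√67 has minimal polynomial x² - 67 (irreducible over ℚ since 67 is squarefree)

[ℚ(√67)/ℚ] = 2


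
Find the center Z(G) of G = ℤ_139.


Z(G) = {g ∈ G | gx = xg for all x ∈ G}
ℤ_139 is abelian, so Z(G) = G

Z(ℤ_139) = ℤ_139


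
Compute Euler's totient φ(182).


Factor n: 182 = 2 × 7 × 13
φ(n) = n · ∏(1 - 1/p) over distinct primes p | n
φ(182) = 182 · (1 - 1/2) · (1 - 1/7) · (1 - 1/13) = 72

φ(182) = 72


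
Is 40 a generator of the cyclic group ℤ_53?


g generates ℤ_n iff gcd(g, n) = 1
gcd(40, 53) = 1
Since gcd = 1, 40 is a generator.

Yes, 40 generates ℤ_53


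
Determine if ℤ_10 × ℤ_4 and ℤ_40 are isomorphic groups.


Comparing ℤ_10 × ℤ_4 and ℤ_40:
gcd(10,4) = 2 ≠ 1. Max element order in ℤ_10×ℤ_4 is lcm(10,4) = 20 < 40, so it has no element of order 40

No, ℤ_10 × ℤ_4 ≇ ℤ_40


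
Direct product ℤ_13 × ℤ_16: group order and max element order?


|ℤ_13 × ℤ_16| = 13 × 16 = 208
Max element order = lcm(13,16) = 208
Cyclic? Yes (gcd=1)

|ℤ_13×ℤ_16| = 208, max element order = 208


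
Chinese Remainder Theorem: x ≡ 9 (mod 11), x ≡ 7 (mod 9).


m₁ = 11, m₂ = 9, gcd = 1, so CRT applies. M = m₁·m₂ = 99
Let M₁ = M/m₁ = 9, M₂ = M/m₂ = 11
Find y₁ ≡ M₁⁻¹ (mod m₁): 9⁻¹ ≡ 5 (mod 11)
Find y₂ ≡ M₂⁻¹ (mod m₂): 11⁻¹ ≡ 5 (mod 9)
x = a₁·M₁·y₁ + a₂·M₂·y₂ = 9·9·5 + 7·11·5 = 790
Reduce mod 99: x ≡ 97
Check: 97 mod 11 = 9 ✓, 97 mod 9 = 7 ✓

x ≡ 97 (mod 99)


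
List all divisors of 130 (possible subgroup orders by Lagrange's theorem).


Lagrange's theorem: |H| divides |G|
|G| = 130
Divisors of 130: 1, 2, 5, 10, 13, 26, 65, 130

Possible subgroup orders: {1, 2, 5, 10, 13, 26, 65, 130}


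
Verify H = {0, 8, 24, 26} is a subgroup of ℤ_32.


Subgroup test for H = {0, 8, 24, 26} in (ℤ_32, +):
(1) 0 ∈ H? Yes
(2) Closure: for all a,b ∈ H, (a+b) mod 32 ∈ H? No  [counterexample: 8 + 8 = 16 ∉ H]
(3) Inverses: for all a ∈ H, -a mod 32 ∈ H? No

No, H is not a subgroup of ℤ_32


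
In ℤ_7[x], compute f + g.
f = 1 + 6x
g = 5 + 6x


Add coefficients mod 7:
x^0: 1 + 5 = 6 (mod 7)
x^1: 6 + 6 = 5 (mod 7)
Result: 6 + 5x

f + g = 6 + 5x


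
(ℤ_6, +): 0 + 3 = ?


Operation: addition mod 6
0 + 3 = (a + b) mod 6 with a = 0, b = 3

0 + 3 = 3


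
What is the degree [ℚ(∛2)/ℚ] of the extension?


∛2 has minimal polynomial x³ - 2 (irreducible over ℚ since 2 is not a perfect cube)

[ℚ(∛2)/ℚ] = 3


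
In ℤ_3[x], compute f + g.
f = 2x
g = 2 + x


Add coefficients mod 3:
x^0: 0 + 2 = 2 (mod 3)
x^1: 2 + 1 = 0 (mod 3)
Result: 2

f + g = 2


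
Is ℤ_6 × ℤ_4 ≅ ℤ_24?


Comparing ℤ_6 × ℤ_4 and ℤ_24:
gcd(6,4) = 2 ≠ 1. Max element order in ℤ_6×ℤ_4 is lcm(6,4) = 12 < 24, so it has no element of order 24

No, ℤ_6 × ℤ_4 ≇ ℤ_24


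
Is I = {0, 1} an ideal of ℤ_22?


Check ideal conditions for I = {0, 1} in ℤ_22:
(1) I is an additive subgroup? No
(2) For r ∈ ℤ_22 and a ∈ I: r·a ∈ I? No  [counterexample: r=2, a=1, r·a mod 22 = 2 ∉ I]

No, I is not an ideal of ℤ_22


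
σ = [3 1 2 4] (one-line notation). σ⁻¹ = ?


To find σ⁻¹, swap domain and range:
σ(1) = 3 → σ⁻¹(3) = 1
σ(2) = 1 → σ⁻¹(1) = 2
σ(3) = 2 → σ⁻¹(2) = 3
σ(4) = 4 → σ⁻¹(4) = 4

σ⁻¹ = [2 3 1 4]


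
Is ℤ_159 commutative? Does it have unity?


ℤ_159 is a commutative ring with unity 1; 159 = 3×53 is composite, so 3·53 ≡ 0 gives zero divisors (not an integral domain)
Commutative: Yes
Integral domain: No
Has unity: Yes

ℤ_159: Commutative=Yes, Unity=Yes


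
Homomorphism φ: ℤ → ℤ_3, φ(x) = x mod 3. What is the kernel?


Kernel = preimage of identity
ker(φ) = {x ∈ ℤ : x ≡ 0 (mod 3)} = 3ℤ = {0, ±3, ±6, ...}

ker(φ) = 3ℤ


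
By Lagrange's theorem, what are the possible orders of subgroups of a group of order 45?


Lagrange's theorem: |H| divides |G|
|G| = 45
Divisors of 45: 1, 3, 5, 9, 15, 45

Possible subgroup orders: {1, 3, 5, 9, 15, 45}


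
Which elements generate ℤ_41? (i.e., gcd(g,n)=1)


g generates ℤ_n iff gcd(g,n) = 1
Prime factors of 41: 41
Generators are g ∈ {1,...,40} not divisible by any of these primes.
Generators: {1, 2, 3, 4, 5, 6, 7, 8, 9, 10, 11, 12, 13, 14, 15, 16, 17, 18, 19, 20, 21, 22, 23, 24, 25, 26, 27, 28, 29, 30, 31, 32, 33, 34, 35, 36, 37, 38, 39, 40}
Number of generators = φ(41) = 40

Generators of ℤ_41 = {1, 2, 3, 4, 5, 6, 7, 8, 9, 10, 11, 12, 13, 14, 15, 16, 17, 18, 19, 20, 21, 22, 23, 24, 25, 26, 27, 28, 29, 30, 31, 32, 33, 34, 35, 36, 37, 38, 39, 40}


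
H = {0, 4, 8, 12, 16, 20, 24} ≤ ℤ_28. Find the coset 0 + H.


0 + H = {0 + h (mod 28) : h ∈ H}
0+0=0, 0+4=4, 0+8=8, 0+12=12, 0+16=16, 0+20=20, 0+24=24

0 + H = {0, 4, 8, 12, 16, 20, 24}


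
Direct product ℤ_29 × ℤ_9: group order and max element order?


|ℤ_29 × ℤ_9| = 29 × 9 = 261
Max element order = lcm(29,9) = 261
Cyclic? Yes (gcd=1)

|ℤ_29×ℤ_9| = 261, max element order = 261


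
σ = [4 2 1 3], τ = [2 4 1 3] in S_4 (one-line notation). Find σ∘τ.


σ∘τ: apply τ first, then σ
1 →τ 2 →σ 2
2 →τ 4 →σ 3
3 →τ 1 →σ 4
4 →τ 3 →σ 1

σ∘τ = [2 3 4 1]


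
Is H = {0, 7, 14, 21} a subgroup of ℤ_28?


Subgroup test for H = {0, 7, 14, 21} in (ℤ_28, +):
(1) 0 ∈ H? Yes
(2) Closure: for all a,b ∈ H, (a+b) mod 28 ∈ H? Yes
(3) Inverses: for all a ∈ H, -a mod 28 ∈ H? Yes

Yes, H is a subgroup of ℤ_28


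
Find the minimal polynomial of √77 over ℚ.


√77 satisfies x² - 77 = 0, irreducible over ℚ since 77 is squarefree

Minimal polynomial: x² - 77


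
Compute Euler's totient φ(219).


Factor n: 219 = 3 × 73
φ(n) = n · ∏(1 - 1/p) over distinct primes p | n
φ(219) = 219 · (1 - 1/3) · (1 - 1/73) = 144

φ(219) = 144


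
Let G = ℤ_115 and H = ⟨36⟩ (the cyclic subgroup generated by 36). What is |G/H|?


|⟨36⟩| = n / gcd(36, 115) = 115 / 1 = 115
H is normal (ℤ_115 is abelian).
|G/H| = |G| / |H| = 115 / 115 = 1

|G/H| = 1


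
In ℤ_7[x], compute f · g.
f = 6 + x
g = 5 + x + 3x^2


Expand and collect like terms; reduce coefficients mod 7:
x^0: 6·5 = 30 ≡ 2 (mod 7)
x^1: 6·1 + 1·5 = 11 ≡ 4 (mod 7)
x^2: 6·3 + 1·1 = 19 ≡ 5 (mod 7)
x^3: 1·3 = 3 ≡ 3 (mod 7)
Result: 2 + 4x + 5x^2 + 3x^3

f · g = 2 + 4x + 5x^2 + 3x^3


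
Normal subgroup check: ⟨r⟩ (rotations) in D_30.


H = ⟨r⟩ (rotations) in D_30
The rotation subgroup ⟨r⟩ has index 2 in D_30, so it is normal

Yes, normal subgroup


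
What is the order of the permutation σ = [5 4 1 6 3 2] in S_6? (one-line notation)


Cycle decomposition: (1 5 3) (2 4 6)
Cycle lengths: 3, 3
Order = lcm(3, 3) = 3

ord(σ) = 3


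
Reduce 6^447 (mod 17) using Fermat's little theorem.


Fermat's little theorem: if p is prime and gcd(a,p)=1, then a^(p-1) ≡ 1 (mod p)
p = 17 is prime, gcd(6,17) = 1
Reduce exponent: 447 mod 16 = 15
So 6^447 ≡ 6^15 (mod 17)
6^15 mod 17 = 3

6^447 ≡ 3 (mod 17)


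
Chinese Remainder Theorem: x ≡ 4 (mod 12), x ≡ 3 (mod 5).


m₁ = 12, m₂ = 5, gcd = 1, so CRT applies. M = m₁·m₂ = 60
Let M₁ = M/m₁ = 5, M₂ = M/m₂ = 12
Find y₁ ≡ M₁⁻¹ (mod m₁): 5⁻¹ ≡ 5 (mod 12)
Find y₂ ≡ M₂⁻¹ (mod m₂): 12⁻¹ ≡ 3 (mod 5)
x = a₁·M₁·y₁ + a₂·M₂·y₂ = 4·5·5 + 3·12·3 = 208
Reduce mod 60: x ≡ 28
Check: 28 mod 12 = 4 ✓, 28 mod 5 = 3 ✓

x ≡ 28 (mod 60)


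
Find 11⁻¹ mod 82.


Use the extended Euclidean algorithm to write 1 = 11·s + 82·t; then s mod 82 is the inverse.
Euclidean algorithm:
  11 = 0·82 + 11
  82 = 7·11 + 5
  11 = 2·5 + 1
  5 = 5·1 + 0
gcd(11,82) = 1
Back-substitution gives: 11·(15) + 82·(-2) = 1
So 11⁻¹ ≡ 15 ≡ 15 (mod 82)
Check: 11 × 15 = 165 ≡ 1 (mod 82) ✓

11⁻¹ ≡ 15 (mod 82)


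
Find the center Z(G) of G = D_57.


Z(G) = {g ∈ G | gx = xg for all x ∈ G}
For odd n, Z(D_n) = {e}: no nontrivial rotation commutes with all reflections

Z(D_57) = {e}


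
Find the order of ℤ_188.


ℤ_n has n elements.

|ℤ_188| = 188


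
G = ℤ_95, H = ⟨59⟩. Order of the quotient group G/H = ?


|⟨59⟩| = n / gcd(59, 95) = 95 / 1 = 95
H is normal (ℤ_95 is abelian).
|G/H| = |G| / |H| = 95 / 95 = 1

|G/H| = 1


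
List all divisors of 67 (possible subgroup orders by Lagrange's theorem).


Lagrange's theorem: |H| divides |G|
|G| = 67
Divisors of 67: 1, 67

Possible subgroup orders: {1, 67}


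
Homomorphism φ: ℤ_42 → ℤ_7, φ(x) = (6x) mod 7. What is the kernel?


Kernel = preimage of identity
ker(φ) = {x ∈ ℤ_42 : 6x ≡ 0 (mod 7)}. Since 7 | 42, φ is well-defined. The kernel is the cyclic subgroup ⟨7⟩ of ℤ_42 (order 6), i.e. {0, 7, 14, 21, 28, 35}

ker(φ) = {0, 7, 14, 21, 28, 35}


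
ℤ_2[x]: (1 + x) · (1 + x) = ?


Expand and collect like terms; reduce coefficients mod 2:
x^0: 1·1 = 1 ≡ 1 (mod 2)
x^1: 1·1 + 1·1 = 2 ≡ 0 (mod 2)
x^2: 1·1 = 1 ≡ 1 (mod 2)
Result: 1 + x^2

f · g = 1 + x^2


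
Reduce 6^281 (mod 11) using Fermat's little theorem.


Fermat's little theorem: if p is prime and gcd(a,p)=1, then a^(p-1) ≡ 1 (mod p)
p = 11 is prime, gcd(6,11) = 1
Reduce exponent: 281 mod 10 = 1
So 6^281 ≡ 6^1 (mod 11)
6^1 mod 11 = 6

6^281 ≡ 6 (mod 11)


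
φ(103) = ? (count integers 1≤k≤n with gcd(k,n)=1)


Factor n: 103 = 103
φ(n) = n · ∏(1 - 1/p) over distinct primes p | n
φ(103) = 103 · (1 - 1/103) = 102

φ(103) = 102


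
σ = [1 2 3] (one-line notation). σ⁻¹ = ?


To find σ⁻¹, swap domain and range:
σ(1) = 1 → σ⁻¹(1) = 1
σ(2) = 2 → σ⁻¹(2) = 2
σ(3) = 3 → σ⁻¹(3) = 3

σ⁻¹ = [1 2 3]


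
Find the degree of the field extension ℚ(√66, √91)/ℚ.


[ℚ(√66,√91):ℚ] = [ℚ(√66,√91):ℚ(√66)]·[ℚ(√66):ℚ] = 2·2 = 4

[ℚ(√66, √91)/ℚ] = 4


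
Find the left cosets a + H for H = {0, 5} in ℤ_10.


H = {0, 5}, |H| = 2
Number of cosets = |G|/|H| = 10/2 = 5
0 + H = {0, 5}
1 + H = {1, 6}
2 + H = {2, 7}
3 + H = {3, 8}
4 + H = {4, 9}

Cosets: 0+H={0,5}; 1+H={1,6}; 2+H={2,7}; 3+H={3,8}; 4+H={4,9}


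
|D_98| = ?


|D_n| = 2n (n rotations and n reflections)
|D_98| = 2×98 = 196

|D_98| = 196


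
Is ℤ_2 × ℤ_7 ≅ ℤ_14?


Comparing ℤ_2 × ℤ_7 and ℤ_14:
gcd(2,7) = 1, so ℤ_2 × ℤ_7 ≅ ℤ_14 (CRT)

Yes, ℤ_2 × ℤ_7 ≅ ℤ_14


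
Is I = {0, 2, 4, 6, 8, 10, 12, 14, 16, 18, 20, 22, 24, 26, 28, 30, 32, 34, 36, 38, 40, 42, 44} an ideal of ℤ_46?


Check ideal conditions for I = {0, 2, 4, 6, 8, 10, 12, 14, 16, 18, 20, 22, 24, 26, 28, 30, 32, 34, 36, 38, 40, 42, 44} in ℤ_46:
(1) I is an additive subgroup? Yes
(2) For r ∈ ℤ_46 and a ∈ I: r·a ∈ I? Yes

Yes, I is an ideal of ℤ_46


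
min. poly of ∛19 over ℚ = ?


∛19 satisfies x³ - 19 = 0, irreducible over ℚ (no rational root; 19 is not a perfect cube)

Minimal polynomial: x³ - 19


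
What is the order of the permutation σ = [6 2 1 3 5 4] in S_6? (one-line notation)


Cycle decomposition: (1 6 4 3)
Cycle lengths: 4
Order = lcm(4) = 4

ord(σ) = 4


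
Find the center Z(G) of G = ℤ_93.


Z(G) = {g ∈ G | gx = xg for all x ∈ G}
ℤ_93 is abelian, so Z(G) = G

Z(ℤ_93) = ℤ_93


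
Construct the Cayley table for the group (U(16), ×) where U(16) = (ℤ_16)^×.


Elements: {1, 3, 5, 7, 9, 11, 13, 15}
Operation: multiplication mod 16
Entry (a, b) = (a × b) mod 16

Cayley table:
   |  1 |  3 |  5 |  7 |  9 | 11 | 13 | 15
 1 |  1 |  3 |  5 |  7 |  9 | 11 | 13 | 15
 3 |  3 |  9 | 15 |  5 | 11 |  1 |  7 | 13
 5 |  5 | 15 |  9 |  3 | 13 |  7 |  1 | 11
 7 |  7 |  5 |  3 |  1 | 15 | 13 | 11 |  9
 9 |  9 | 11 | 13 | 15 |  1 |  3 |  5 |  7
11 | 11 |  1 |  7 | 13 |  3 |  9 | 15 |  5
13 | 13 |  7 |  1 | 11 |  5 | 15 |  9 |  3
15 | 15 | 13 | 11 |  9 |  7 |  5 |  3 |  1


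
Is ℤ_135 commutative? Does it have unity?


ℤ_135 is a commutative ring with unity 1; 135 = 3×45 is composite, so 3·45 ≡ 0 gives zero divisors (not an integral domain)
Commutative: Yes
Integral domain: No
Has unity: Yes

ℤ_135: Commutative=Yes, Unity=Yes


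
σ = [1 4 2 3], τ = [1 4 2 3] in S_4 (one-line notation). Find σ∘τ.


σ∘τ: apply τ first, then σ
1 →τ 1 →σ 1
2 →τ 4 →σ 3
3 →τ 2 →σ 4
4 →τ 3 →σ 2

σ∘τ = [1 3 4 2]


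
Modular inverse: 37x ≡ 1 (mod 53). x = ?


Use the extended Euclidean algorithm to write 1 = 37·s + 53·t; then s mod 53 is the inverse.
Euclidean algorithm:
  37 = 0·53 + 37
  53 = 1·37 + 16
  37 = 2·16 + 5
  16 = 3·5 + 1
  5 = 5·1 + 0
gcd(37,53) = 1
Back-substitution gives: 37·(-10) + 53·(7) = 1
So 37⁻¹ ≡ -10 ≡ 43 (mod 53)
Check: 37 × 43 = 1591 ≡ 1 (mod 53) ✓

37⁻¹ ≡ 43 (mod 53)


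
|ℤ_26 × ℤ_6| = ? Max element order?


|ℤ_26 × ℤ_6| = 26 × 6 = 156
Max element order = lcm(26,6) = 78
Cyclic? No (gcd=2)

|ℤ_26×ℤ_6| = 156, max element order = 78


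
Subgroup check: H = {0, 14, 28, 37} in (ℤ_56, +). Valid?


Subgroup test for H = {0, 14, 28, 37} in (ℤ_56, +):
(1) 0 ∈ H? Yes
(2) Closure: for all a,b ∈ H, (a+b) mod 56 ∈ H? No  [counterexample: 14 + 28 = 42 ∉ H]
(3) Inverses: for all a ∈ H, -a mod 56 ∈ H? No

No, H is not a subgroup of ℤ_56


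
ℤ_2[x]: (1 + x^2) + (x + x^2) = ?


Add coefficients mod 2:
x^0: 1 + 0 = 1 (mod 2)
x^1: 0 + 1 = 1 (mod 2)
x^2: 1 + 1 = 0 (mod 2)
Result: 1 + x

f + g = 1 + x


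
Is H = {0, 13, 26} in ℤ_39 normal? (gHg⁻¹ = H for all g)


H = {0, 13, 26} in ℤ_39
ℤ_39 is abelian; every subgroup of an abelian group is normal

Yes, normal subgroup


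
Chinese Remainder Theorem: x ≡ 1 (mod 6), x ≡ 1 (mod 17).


m₁ = 6, m₂ = 17, gcd = 1, so CRT applies. M = m₁·m₂ = 102
Let M₁ = M/m₁ = 17, M₂ = M/m₂ = 6
Find y₁ ≡ M₁⁻¹ (mod m₁): 17⁻¹ ≡ 5 (mod 6)
Find y₂ ≡ M₂⁻¹ (mod m₂): 6⁻¹ ≡ 3 (mod 17)
x = a₁·M₁·y₁ + a₂·M₂·y₂ = 1·17·5 + 1·6·3 = 103
Reduce mod 102: x ≡ 1
Check: 1 mod 6 = 1 ✓, 1 mod 17 = 1 ✓

x ≡ 1 (mod 102)


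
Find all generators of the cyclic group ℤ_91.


g generates ℤ_n iff gcd(g,n) = 1
Prime factors of 91: 7, 13
Generators are g ∈ {1,...,90} not divisible by any of these primes.
Generators: {1, 2, 3, 4, 5, 6, 8, 9, 10, 11, 12, 15, 16, 17, 18, 19, 20, 22, 23, 24, 25, 27, 29, 30, 31, 32, 33, 34, 36, 37, 38, 40, 41, 43, 44, 45, 46, 47, 48, 50, 51, 53, 54, 55, 57, 58, 59, 60, 61, 62, 64, 66, 67, 68, 69, 71, 72, 73, 74, 75, 76, 79, 80, 81, 82, 83, 85, 86, 87, 88, 89, 90}
Number of generators = φ(91) = 72

Generators of ℤ_91 = {1, 2, 3, 4, 5, 6, 8, 9, 10, 11, 12, 15, 16, 17, 18, 19, 20, 22, 23, 24, 25, 27, 29, 30, 31, 32, 33, 34, 36, 37, 38, 40, 41, 43, 44, 45, 46, 47, 48, 50, 51, 53, 54, 55, 57, 58, 59, 60, 61, 62, 64, 66, 67, 68, 69, 71, 72, 73, 74, 75, 76, 79, 80, 81, 82, 83, 85, 86, 87, 88, 89, 90}


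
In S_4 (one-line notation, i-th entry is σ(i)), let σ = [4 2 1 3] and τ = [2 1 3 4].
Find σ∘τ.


σ∘τ: apply τ first, then σ
1 →τ 2 →σ 2
2 →τ 1 →σ 4
3 →τ 3 →σ 1
4 →τ 4 →σ 3

σ∘τ = [2 4 1 3]


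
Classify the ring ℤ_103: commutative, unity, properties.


ℤ_103 is a commutative ring with unity 1; 103 is prime, so ℤ_103 is a field (hence an integral domain)
Commutative: Yes
Integral domain: Yes
Has unity: Yes

ℤ_103: Commutative=Yes, Unity=Yes


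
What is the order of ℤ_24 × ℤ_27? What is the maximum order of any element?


|ℤ_24 × ℤ_27| = 24 × 27 = 648
Max element order = lcm(24,27) = 216
Cyclic? No (gcd=3)

|ℤ_24×ℤ_27| = 648, max element order = 216


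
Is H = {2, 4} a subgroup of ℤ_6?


Subgroup test for H = {2, 4} in (ℤ_6, +):
(1) 0 ∈ H? No
(2) Closure: for all a,b ∈ H, (a+b) mod 6 ∈ H? No  [counterexample: 2 + 4 = 0 ∉ H]
(3) Inverses: for all a ∈ H, -a mod 6 ∈ H? Yes

No, H is not a subgroup of ℤ_6


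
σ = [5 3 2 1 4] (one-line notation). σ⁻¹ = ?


To find σ⁻¹, swap domain and range:
σ(1) = 5 → σ⁻¹(5) = 1
σ(2) = 3 → σ⁻¹(3) = 2
σ(3) = 2 → σ⁻¹(2) = 3
σ(4) = 1 → σ⁻¹(1) = 4
σ(5) = 4 → σ⁻¹(4) = 5

σ⁻¹ = [4 3 2 5 1]


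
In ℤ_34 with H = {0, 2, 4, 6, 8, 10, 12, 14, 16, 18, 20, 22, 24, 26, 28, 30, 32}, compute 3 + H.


3 + H = {3 + h (mod 34) : h ∈ H}
3+0=3, 3+2=5, 3+4=7, 3+6=9, 3+8=11, 3+10=13, 3+12=15, 3+14=17, 3+16=19, 3+18=21, 3+20=23, 3+22=25, 3+24=27, 3+26=29, 3+28=31, 3+30=33, 3+32=1
3 + H = {1, 3, 5, 7, 9, 11, 13, 15, 17, 19, 21, 23, 25, 27, 29, 31, 33} = 1 + H

3 + H = {1, 3, 5, 7, 9, 11, 13, 15, 17, 19, 21, 23, 25, 27, 29, 31, 33}


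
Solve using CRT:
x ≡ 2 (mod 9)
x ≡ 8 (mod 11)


m₁ = 9, m₂ = 11, gcd = 1, so CRT applies. M = m₁·m₂ = 99
Let M₁ = M/m₁ = 11, M₂ = M/m₂ = 9
Find y₁ ≡ M₁⁻¹ (mod m₁): 11⁻¹ ≡ 5 (mod 9)
Find y₂ ≡ M₂⁻¹ (mod m₂): 9⁻¹ ≡ 5 (mod 11)
x = a₁·M₁·y₁ + a₂·M₂·y₂ = 2·11·5 + 8·9·5 = 470
Reduce mod 99: x ≡ 74
Check: 74 mod 9 = 2 ✓, 74 mod 11 = 8 ✓

x ≡ 74 (mod 99)


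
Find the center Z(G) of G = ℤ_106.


Z(G) = {g ∈ G | gx = xg for all x ∈ G}
ℤ_106 is abelian, so Z(G) = G

Z(ℤ_106) = ℤ_106


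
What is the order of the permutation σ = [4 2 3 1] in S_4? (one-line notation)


Cycle decomposition: (1 4)
Cycle lengths: 2
Order = lcm(2) = 2

ord(σ) = 2


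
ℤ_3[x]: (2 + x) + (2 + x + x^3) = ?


Add coefficients mod 3:
x^0: 2 + 2 = 1 (mod 3)
x^1: 1 + 1 = 2 (mod 3)
x^2: 0 + 0 = 0 (mod 3)
x^3: 0 + 1 = 1 (mod 3)
Result: 1 + 2x + x^3

f + g = 1 + 2x + x^3


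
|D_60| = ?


|D_n| = 2n (n rotations and n reflections)
|D_60| = 2×60 = 120

|D_60| = 120


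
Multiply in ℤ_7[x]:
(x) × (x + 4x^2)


Expand and collect like terms; reduce coefficients mod 7:
x^0: 0·0 = 0 ≡ 0 (mod 7)
x^1: 0·1 + 1·0 = 0 ≡ 0 (mod 7)
x^2: 0·4 + 1·1 = 1 ≡ 1 (mod 7)
x^3: 1·4 = 4 ≡ 4 (mod 7)
Result: x^2 + 4x^3

f · g = x^2 + 4x^3


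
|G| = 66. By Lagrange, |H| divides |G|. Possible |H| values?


Lagrange's theorem: |H| divides |G|
|G| = 66
Divisors of 66: 1, 2, 3, 6, 11, 22, 33, 66

Possible subgroup orders: {1, 2, 3, 6, 11, 22, 33, 66}


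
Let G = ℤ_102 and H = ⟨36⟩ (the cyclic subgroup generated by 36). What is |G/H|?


|⟨36⟩| = n / gcd(36, 102) = 102 / 6 = 17
H is normal (ℤ_102 is abelian).
|G/H| = |G| / |H| = 102 / 17 = 6

|G/H| = 6


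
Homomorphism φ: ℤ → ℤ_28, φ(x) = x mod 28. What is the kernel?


Kernel = preimage of identity
ker(φ) = {x ∈ ℤ : x ≡ 0 (mod 28)} = 28ℤ = {0, ±28, ±56, ...}

ker(φ) = 28ℤ


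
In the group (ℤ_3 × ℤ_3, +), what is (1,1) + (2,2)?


Operation: componentwise addition mod (3, 3)
(1,1) + (2,2) = ((a₁+b₁) mod 3, (a₂+b₂) mod 3) with a = (1,1), b = (2,2)

(1,1) + (2,2) = (0,0)


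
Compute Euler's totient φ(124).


Factor n: 124 = 2^2 × 31
φ(n) = n · ∏(1 - 1/p) over distinct primes p | n
φ(124) = 124 · (1 - 1/2) · (1 - 1/31) = 60

φ(124) = 60


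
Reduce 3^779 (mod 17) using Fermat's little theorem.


Fermat's little theorem: if p is prime and gcd(a,p)=1, then a^(p-1) ≡ 1 (mod p)
p = 17 is prime, gcd(3,17) = 1
Reduce exponent: 779 mod 16 = 11
So 3^779 ≡ 3^11 (mod 17)
3^11 mod 17 = 7

3^779 ≡ 7 (mod 17)


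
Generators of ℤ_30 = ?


g generates ℤ_n iff gcd(g,n) = 1
Prime factors of 30: 2, 3, 5
Generators are g ∈ {1,...,29} not divisible by any of these primes.
Generators: {1, 7, 11, 13, 17, 19, 23, 29}
Number of generators = φ(30) = 8

Generators of ℤ_30 = {1, 7, 11, 13, 17, 19, 23, 29}


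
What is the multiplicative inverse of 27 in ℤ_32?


Use the extended Euclidean algorithm to write 1 = 27·s + 32·t; then s mod 32 is the inverse.
Euclidean algorithm:
  27 = 0·32 + 27
  32 = 1·27 + 5
  27 = 5·5 + 2
  5 = 2·2 + 1
  2 = 2·1 + 0
gcd(27,32) = 1
Back-substitution gives: 27·(-13) + 32·(11) = 1
So 27⁻¹ ≡ -13 ≡ 19 (mod 32)
Check: 27 × 19 = 513 ≡ 1 (mod 32) ✓

27⁻¹ ≡ 19 (mod 32)


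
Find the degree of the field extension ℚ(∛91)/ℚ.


∛91 has minimal polynomial x³ - 91 (irreducible over ℚ since 91 is not a perfect cube)

[ℚ(∛91)/ℚ] = 3


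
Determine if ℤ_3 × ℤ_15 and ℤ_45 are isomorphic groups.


Comparing ℤ_3 × ℤ_15 and ℤ_45:
gcd(3,15) = 3 ≠ 1. Max element order in ℤ_3×ℤ_15 is lcm(3,15) = 15 < 45, so it has no element of order 45

No, ℤ_3 × ℤ_15 ≇ ℤ_45


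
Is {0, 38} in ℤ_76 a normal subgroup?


H = {0, 38} in ℤ_76
ℤ_76 is abelian; every subgroup of an abelian group is normal

Yes, normal subgroup


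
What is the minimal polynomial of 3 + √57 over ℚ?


Let α = 3 + √57. Then α - 3 = √57, so (α - 3)² = 57, giving α² - 6α - 48 = 0. Degree 2 and α ∉ ℚ, so this is the minimal polynomial.

Minimal polynomial: x² - 6x - 48


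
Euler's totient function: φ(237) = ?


Factor n: 237 = 3 × 79
φ(n) = n · ∏(1 - 1/p) over distinct primes p | n
φ(237) = 237 · (1 - 1/3) · (1 - 1/79) = 156

φ(237) = 156


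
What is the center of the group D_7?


Z(G) = {g ∈ G | gx = xg for all x ∈ G}
For odd n, Z(D_n) = {e}: no nontrivial rotation commutes with all reflections

Z(D_7) = {e}


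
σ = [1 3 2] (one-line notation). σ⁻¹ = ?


To find σ⁻¹, swap domain and range:
σ(1) = 1 → σ⁻¹(1) = 1
σ(2) = 3 → σ⁻¹(3) = 2
σ(3) = 2 → σ⁻¹(2) = 3

σ⁻¹ = [1 3 2]


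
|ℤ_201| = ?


ℤ_n has n elements.

|ℤ_201| = 201


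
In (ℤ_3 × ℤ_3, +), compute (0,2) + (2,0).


Operation: componentwise addition mod (3, 3)
(0,2) + (2,0) = ((a₁+b₁) mod 3, (a₂+b₂) mod 3) with a = (0,2), b = (2,0)

(0,2) + (2,0) = (2,2)


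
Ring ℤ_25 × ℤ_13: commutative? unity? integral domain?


Direct product ring; commutative with unity (1,1); but (1,0)·(0,1) = (0,0) gives zero divisors, so not an integral domain
Commutative: Yes
Integral domain: No
Has unity: Yes

ℤ_25 × ℤ_13: Commutative=Yes, Unity=Yes


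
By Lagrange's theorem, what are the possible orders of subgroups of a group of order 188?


Lagrange's theorem: |H| divides |G|
|G| = 188
Divisors of 188: 1, 2, 4, 47, 94, 188

Possible subgroup orders: {1, 2, 4, 47, 94, 188}


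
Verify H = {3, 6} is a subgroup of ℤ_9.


Subgroup test for H = {3, 6} in (ℤ_9, +):
(1) 0 ∈ H? No
(2) Closure: for all a,b ∈ H, (a+b) mod 9 ∈ H? No  [counterexample: 3 + 6 = 0 ∉ H]
(3) Inverses: for all a ∈ H, -a mod 9 ∈ H? Yes

No, H is not a subgroup of ℤ_9


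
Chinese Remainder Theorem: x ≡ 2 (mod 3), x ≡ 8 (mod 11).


m₁ = 3, m₂ = 11, gcd = 1, so CRT applies. M = m₁·m₂ = 33
Let M₁ = M/m₁ = 11, M₂ = M/m₂ = 3
Find y₁ ≡ M₁⁻¹ (mod m₁): 11⁻¹ ≡ 2 (mod 3)
Find y₂ ≡ M₂⁻¹ (mod m₂): 3⁻¹ ≡ 4 (mod 11)
x = a₁·M₁·y₁ + a₂·M₂·y₂ = 2·11·2 + 8·3·4 = 140
Reduce mod 33: x ≡ 8
Check: 8 mod 3 = 2 ✓, 8 mod 11 = 8 ✓

x ≡ 8 (mod 33)


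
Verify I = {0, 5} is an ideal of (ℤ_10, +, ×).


Check ideal conditions for I = {0, 5} in ℤ_10:
(1) I is an additive subgroup? Yes
(2) For r ∈ ℤ_10 and a ∈ I: r·a ∈ I? Yes

Yes, I is an ideal of ℤ_10


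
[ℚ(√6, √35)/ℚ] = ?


[ℚ(√6,√35):ℚ] = [ℚ(√6,√35):ℚ(√6)]·[ℚ(√6):ℚ] = 2·2 = 4

[ℚ(√6, √35)/ℚ] = 4


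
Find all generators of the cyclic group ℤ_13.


g generates ℤ_n iff gcd(g,n) = 1
Checking each g ∈ {1,...,12}:
gcd(1,13) = 1
gcd(2,13) = 1
gcd(3,13) = 1
gcd(4,13) = 1
gcd(5,13) = 1
gcd(6,13) = 1
gcd(7,13) = 1
gcd(8,13) = 1
gcd(9,13) = 1
gcd(10,13) = 1
gcd(11,13) = 1
gcd(12,13) = 1
Generators: {1, 2, 3, 4, 5, 6, 7, 8, 9, 10, 11, 12}
Number of generators = φ(13) = 12

Generators of ℤ_13 = {1, 2, 3, 4, 5, 6, 7, 8, 9, 10, 11, 12}


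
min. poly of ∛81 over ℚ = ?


∛81 satisfies x³ - 81 = 0, irreducible over ℚ (no rational root; 81 is not a perfect cube)

Minimal polynomial: x³ - 81


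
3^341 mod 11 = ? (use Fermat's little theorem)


Fermat's little theorem: if p is prime and gcd(a,p)=1, then a^(p-1) ≡ 1 (mod p)
p = 11 is prime, gcd(3,11) = 1
Reduce exponent: 341 mod 10 = 1
So 3^341 ≡ 3^1 (mod 11)
3^1 mod 11 = 3

3^341 ≡ 3 (mod 11)


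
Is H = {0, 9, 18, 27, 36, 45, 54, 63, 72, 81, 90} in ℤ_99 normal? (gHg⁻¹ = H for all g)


H = {0, 9, 18, 27, 36, 45, 54, 63, 72, 81, 90} in ℤ_99
ℤ_99 is abelian; every subgroup of an abelian group is normal

Yes, normal subgroup


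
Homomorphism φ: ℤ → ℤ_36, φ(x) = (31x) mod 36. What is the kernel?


Kernel = preimage of identity
ker(φ) = {x ∈ ℤ : 31x ≡ 0 (mod 36)}. gcd(31,36) = 1, so 31x ≡ 0 (mod 36) ⟺ x ≡ 0 (mod 36/1 = 36). Hence ker(φ) = 36ℤ

ker(φ) = 36ℤ


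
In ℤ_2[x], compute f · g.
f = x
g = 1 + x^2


Expand and collect like terms; reduce coefficients mod 2:
x^0: 0·1 = 0 ≡ 0 (mod 2)
x^1: 0·0 + 1·1 = 1 ≡ 1 (mod 2)
x^2: 0·1 + 1·0 = 0 ≡ 0 (mod 2)
x^3: 1·1 = 1 ≡ 1 (mod 2)
Result: x + x^3

f · g = x + x^3


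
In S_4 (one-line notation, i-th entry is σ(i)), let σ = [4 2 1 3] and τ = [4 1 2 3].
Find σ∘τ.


σ∘τ: apply τ first, then σ
1 →τ 4 →σ 3
2 →τ 1 →σ 4
3 →τ 2 →σ 2
4 →τ 3 →σ 1

σ∘τ = [3 4 2 1]


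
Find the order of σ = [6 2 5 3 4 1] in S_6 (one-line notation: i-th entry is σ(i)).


Cycle decomposition: (1 6) (3 5 4)
Cycle lengths: 2, 3
Order = lcm(2, 3) = 6

ord(σ) = 6


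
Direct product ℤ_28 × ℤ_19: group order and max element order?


|ℤ_28 × ℤ_19| = 28 × 19 = 532
Max element order = lcm(28,19) = 532
Cyclic? Yes (gcd=1)

|ℤ_28×ℤ_19| = 532, max element order = 532


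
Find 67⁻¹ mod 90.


Use the extended Euclidean algorithm to write 1 = 67·s + 90·t; then s mod 90 is the inverse.
Euclidean algorithm:
  67 = 0·90 + 67
  90 = 1·67 + 23
  67 = 2·23 + 21
  23 = 1·21 + 2
  21 = 10·2 + 1
  2 = 2·1 + 0
gcd(67,90) = 1
Back-substitution gives: 67·(43) + 90·(-32) = 1
So 67⁻¹ ≡ 43 ≡ 43 (mod 90)
Check: 67 × 43 = 2881 ≡ 1 (mod 90) ✓

67⁻¹ ≡ 43 (mod 90)


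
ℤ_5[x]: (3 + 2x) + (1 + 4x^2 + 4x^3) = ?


Add coefficients mod 5:
x^0: 3 + 1 = 4 (mod 5)
x^1: 2 + 0 = 2 (mod 5)
x^2: 0 + 4 = 4 (mod 5)
x^3: 0 + 4 = 4 (mod 5)
Result: 4 + 2x + 4x^2 + 4x^3

f + g = 4 + 2x + 4x^2 + 4x^3


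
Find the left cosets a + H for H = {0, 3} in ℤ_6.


H = {0, 3}, |H| = 2
Number of cosets = |G|/|H| = 6/2 = 3
0 + H = {0, 3}
1 + H = {1, 4}
2 + H = {2, 5}

Cosets: 0+H={0,3}; 1+H={1,4}; 2+H={2,5}


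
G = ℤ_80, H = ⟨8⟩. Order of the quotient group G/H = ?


|⟨8⟩| = n / gcd(8, 80) = 80 / 8 = 10
H is normal (ℤ_80 is abelian).
|G/H| = |G| / |H| = 80 / 10 = 8

|G/H| = 8


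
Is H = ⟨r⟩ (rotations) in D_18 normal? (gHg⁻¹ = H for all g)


H = ⟨r⟩ (rotations) in D_18
The rotation subgroup ⟨r⟩ has index 2 in D_18, so it is normal

Yes, normal subgroup


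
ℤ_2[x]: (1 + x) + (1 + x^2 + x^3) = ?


Add coefficients mod 2:
x^0: 1 + 1 = 0 (mod 2)
x^1: 1 + 0 = 1 (mod 2)
x^2: 0 + 1 = 1 (mod 2)
x^3: 0 + 1 = 1 (mod 2)
Result: x + x^2 + x^3

f + g = x + x^2 + x^3
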